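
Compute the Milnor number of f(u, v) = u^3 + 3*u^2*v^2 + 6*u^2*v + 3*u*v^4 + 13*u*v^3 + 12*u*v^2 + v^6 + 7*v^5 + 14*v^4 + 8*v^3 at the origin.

7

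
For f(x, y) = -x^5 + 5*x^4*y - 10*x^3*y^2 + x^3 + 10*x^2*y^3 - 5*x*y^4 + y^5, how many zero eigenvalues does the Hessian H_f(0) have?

2

The Hessian at 0 is [[0, 0], [0, 0]] of rank 0; hence corank 2.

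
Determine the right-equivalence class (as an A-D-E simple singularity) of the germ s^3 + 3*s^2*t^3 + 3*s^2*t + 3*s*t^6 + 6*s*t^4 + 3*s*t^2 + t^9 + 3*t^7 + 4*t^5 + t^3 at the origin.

The Hessian of f at 0 has rank 0. Corank 2; j^3 = (s + t)^3 is a perfect cube, so E-series; the 5-jet and mu = 8 give E_8.

E_{8}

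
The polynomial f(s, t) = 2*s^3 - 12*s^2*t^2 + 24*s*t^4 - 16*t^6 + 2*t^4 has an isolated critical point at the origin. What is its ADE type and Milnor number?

Type E_6, Milnor number mu = 6.

The Hessian of f at 0 is [[0, 0], [0, 0]] with rank 0, so corank 2. A Groebner basis of the Jacobian ideal J(f) in C{s,t} is {s^3, s^2*t, -s^2/4 + s*t^2, t^3}; counting standard monomials gives mu = 6. Corank 2; j^3 = 2*s^3 is a perfect cube, so E-series; the 4-jet and mu = 6 give E_6.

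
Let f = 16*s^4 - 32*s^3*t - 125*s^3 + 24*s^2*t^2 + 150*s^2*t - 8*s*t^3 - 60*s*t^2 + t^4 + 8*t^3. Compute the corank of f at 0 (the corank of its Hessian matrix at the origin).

2

Hessian at 0 has rank 0.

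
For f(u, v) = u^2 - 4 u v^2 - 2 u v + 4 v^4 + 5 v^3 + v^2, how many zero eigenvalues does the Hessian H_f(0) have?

1

Hessian at 0 has rank 1.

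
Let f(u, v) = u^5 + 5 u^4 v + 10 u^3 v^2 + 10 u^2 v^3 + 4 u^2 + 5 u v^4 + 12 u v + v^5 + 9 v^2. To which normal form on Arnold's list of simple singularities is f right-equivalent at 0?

A4

The Hessian of f at 0 is [[8, 12], [12, 18]] with rank 1, so corank 1. A Groebner basis of the Jacobian ideal J(f) in C{u,v} is {v^4, u + 3*v/2}; counting standard monomials gives mu = 4. Corank 1: A-series; mu = 4 gives A_4.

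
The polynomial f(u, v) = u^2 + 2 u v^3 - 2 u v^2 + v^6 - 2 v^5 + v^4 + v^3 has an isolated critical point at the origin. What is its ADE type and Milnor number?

The Hessian of f at 0 is [[2, 0], [0, 0]] with rank 1, so corank 1. A Groebner basis of the Jacobian ideal J(f) in C{u,v} is {v^2, u}; counting standard monomials gives mu = 2. Corank 1: A-series; mu = 2 gives A_2.

Type A_{2}, Milnor number mu = 2.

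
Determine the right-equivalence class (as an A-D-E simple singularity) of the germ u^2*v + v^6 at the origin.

D_7

The Hessian of f at 0 has rank 0. Corank 2; j^3 = u^2*v has shape L^2 M (L != M), so D-series; mu = 7 gives D_7.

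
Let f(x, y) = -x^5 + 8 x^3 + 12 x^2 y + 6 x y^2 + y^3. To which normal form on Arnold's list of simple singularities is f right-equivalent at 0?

E8

The Hessian of f at 0 has rank 0. Corank 2; j^3 = (2*x + y)^3 is a perfect cube, so E-series; the 5-jet and mu = 8 give E_8.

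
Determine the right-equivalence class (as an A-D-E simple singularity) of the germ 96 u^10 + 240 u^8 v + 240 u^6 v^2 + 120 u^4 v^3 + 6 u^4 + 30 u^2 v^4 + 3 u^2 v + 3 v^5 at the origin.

The Hessian of f at 0 is [[0, 0], [0, 0]] with rank 0, so corank 2. A Groebner basis of the Jacobian ideal J(f) in C{u,v} is {u^2/5 + v^4, u^3, u*v}; counting standard monomials gives mu = 6. Corank 2; j^3 = 3*u^2*v has shape L^2 M (L != M), so D-series; mu = 6 gives D_6.

D_6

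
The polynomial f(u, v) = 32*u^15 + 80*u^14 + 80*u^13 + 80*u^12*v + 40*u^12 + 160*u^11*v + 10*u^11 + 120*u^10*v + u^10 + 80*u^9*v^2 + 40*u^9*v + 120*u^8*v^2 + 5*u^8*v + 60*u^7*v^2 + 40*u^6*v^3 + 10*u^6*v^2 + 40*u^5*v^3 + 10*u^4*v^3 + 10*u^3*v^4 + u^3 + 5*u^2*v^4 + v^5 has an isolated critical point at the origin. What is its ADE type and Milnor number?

The Hessian of f at 0 is [[0, 0], [0, 0]] with rank 0, so corank 2. A Groebner basis of the Jacobian ideal J(f) in C{u,v} is {v^4, u^2}; counting standard monomials gives mu = 8. Corank 2; j^3 = u^3 is a perfect cube, so E-series; the 5-jet and mu = 8 give E_8.

Type E_8, Milnor number mu = 8.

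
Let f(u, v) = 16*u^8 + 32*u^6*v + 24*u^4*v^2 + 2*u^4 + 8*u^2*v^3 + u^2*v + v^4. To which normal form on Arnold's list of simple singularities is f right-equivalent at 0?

D_5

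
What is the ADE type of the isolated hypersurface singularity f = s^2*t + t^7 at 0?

The Hessian of f at 0 has rank 0. Corank 2; j^3 = s^2*t has shape L^2 M (L != M), so D-series; mu = 8 gives D_8.

D8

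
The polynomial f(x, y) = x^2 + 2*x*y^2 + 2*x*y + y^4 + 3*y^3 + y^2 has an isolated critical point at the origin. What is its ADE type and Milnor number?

Type A_{2}, Milnor number mu = 2.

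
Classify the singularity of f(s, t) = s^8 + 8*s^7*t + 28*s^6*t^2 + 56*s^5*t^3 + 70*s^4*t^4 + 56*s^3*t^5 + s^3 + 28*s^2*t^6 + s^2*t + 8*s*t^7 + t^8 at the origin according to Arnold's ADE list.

D_{9}

The Hessian of f at 0 is [[0, 0], [0, 0]] with rank 0, so corank 2. A Groebner basis of the Jacobian ideal J(f) in C{s,t} is {-s*t/8 + t^7, s*t^2, s^2 + s*t}; counting standard monomials gives mu = 9. Corank 2; j^3 = s^2*(s + t) has shape L^2 M (L != M), so D-series; mu = 9 gives D_9.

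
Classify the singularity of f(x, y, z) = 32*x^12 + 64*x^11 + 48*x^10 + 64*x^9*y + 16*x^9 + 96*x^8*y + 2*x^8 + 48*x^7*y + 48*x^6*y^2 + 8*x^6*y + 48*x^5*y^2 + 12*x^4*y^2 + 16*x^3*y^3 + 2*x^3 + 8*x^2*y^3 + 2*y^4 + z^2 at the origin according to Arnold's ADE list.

E6

The Hessian of f at 0 has rank 1. Corank 2; j^3 = 2*x^3 is a perfect cube, so E-series; the 4-jet and mu = 6 give E_6.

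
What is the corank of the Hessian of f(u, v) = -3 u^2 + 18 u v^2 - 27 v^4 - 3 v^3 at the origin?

Hessian at 0 has rank 1.

1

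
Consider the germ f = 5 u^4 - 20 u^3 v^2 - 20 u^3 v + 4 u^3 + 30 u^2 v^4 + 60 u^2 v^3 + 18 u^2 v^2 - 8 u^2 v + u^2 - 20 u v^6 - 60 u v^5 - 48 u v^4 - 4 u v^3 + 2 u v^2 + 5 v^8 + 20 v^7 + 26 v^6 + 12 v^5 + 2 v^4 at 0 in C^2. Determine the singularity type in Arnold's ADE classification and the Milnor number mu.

Type A_3, Milnor number mu = 3.

The Hessian of f at 0 has rank 1. Corank 1: A-series; mu = 3 gives A_3.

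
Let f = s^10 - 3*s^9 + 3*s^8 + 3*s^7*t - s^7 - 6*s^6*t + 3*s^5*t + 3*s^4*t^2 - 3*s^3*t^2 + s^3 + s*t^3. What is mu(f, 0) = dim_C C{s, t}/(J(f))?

7

The Hessian of f at 0 is [[0, 0], [0, 0]] with rank 0, so corank 2. A Groebner basis of the Jacobian ideal J(f) in C{s,t} is {s^3, s*t^2, 3*s^2 + t^3}; counting standard monomials gives mu = 7. Corank 2; j^3 = s^3 is a perfect cube, so E-series; the 4-jet and mu = 7 give E_7.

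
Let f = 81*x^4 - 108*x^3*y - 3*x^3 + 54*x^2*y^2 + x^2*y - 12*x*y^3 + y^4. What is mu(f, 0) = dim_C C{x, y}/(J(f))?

5

The Hessian of f at 0 has rank 0. Corank 2; j^3 = -x^2*(3*x - y) has shape L^2 M (L != M), so D-series; mu = 5 gives D_5.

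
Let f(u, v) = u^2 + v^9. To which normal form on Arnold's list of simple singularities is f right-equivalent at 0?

A_8

The Hessian of f at 0 is [[2, 0], [0, 0]] with rank 1, so corank 1. A Groebner basis of the Jacobian ideal J(f) in C{u,v} is {v^8, u}; counting standard monomials gives mu = 8. Corank 1: A-series; mu = 8 gives A_8.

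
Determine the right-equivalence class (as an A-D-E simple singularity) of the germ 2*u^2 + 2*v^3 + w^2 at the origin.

A2

The Hessian of f at 0 has rank 2. Corank 1: A-series; mu = 2 gives A_2.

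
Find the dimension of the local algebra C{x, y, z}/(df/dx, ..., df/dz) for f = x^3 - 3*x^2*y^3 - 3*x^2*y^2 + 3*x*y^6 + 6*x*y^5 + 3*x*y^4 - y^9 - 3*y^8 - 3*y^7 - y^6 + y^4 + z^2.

6

The Hessian of f at 0 is [[0, 0, 0], [0, 0, 0], [0, 0, 2]] with rank 1, so corank 2. A Groebner basis of the Jacobian ideal J(f) in C{x,y,z} is {x^3, x^2*y, -x^2/2 + x*y^2, y^3, z}; counting standard monomials gives mu = 6. Corank 2; j^3 = x^3 is a perfect cube, so E-series; the 4-jet and mu = 6 give E_6.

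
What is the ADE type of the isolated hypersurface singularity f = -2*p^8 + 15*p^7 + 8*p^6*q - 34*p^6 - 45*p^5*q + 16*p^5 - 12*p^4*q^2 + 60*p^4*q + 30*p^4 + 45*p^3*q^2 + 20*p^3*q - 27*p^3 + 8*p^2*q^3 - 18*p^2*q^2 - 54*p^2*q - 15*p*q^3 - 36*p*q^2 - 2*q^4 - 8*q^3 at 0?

E7

The Hessian of f at 0 has rank 0. Corank 2; j^3 = -(3*p + 2*q)^3 is a perfect cube, so E-series; the 4-jet and mu = 7 give E_7.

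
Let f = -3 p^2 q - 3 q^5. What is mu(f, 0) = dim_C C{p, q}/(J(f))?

The Hessian of f at 0 has rank 0. Corank 2; j^3 = -3*p^2*q has shape L^2 M (L != M), so D-series; mu = 6 gives D_6.

6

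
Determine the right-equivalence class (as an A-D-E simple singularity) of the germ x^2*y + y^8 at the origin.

D_9

The Hessian of f at 0 is [[0, 0], [0, 0]] with rank 0, so corank 2. A Groebner basis of the Jacobian ideal J(f) in C{x,y} is {x^2/8 + y^7, x^3, x*y}; counting standard monomials gives mu = 9. Corank 2; j^3 = x^2*y has shape L^2 M (L != M), so D-series; mu = 9 gives D_9.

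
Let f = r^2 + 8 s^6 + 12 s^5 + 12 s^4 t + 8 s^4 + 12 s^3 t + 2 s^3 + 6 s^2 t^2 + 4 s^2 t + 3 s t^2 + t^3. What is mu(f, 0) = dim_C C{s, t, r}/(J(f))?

4

The Hessian of f at 0 has rank 1. Corank 2; j^3 = (s + t)*(2*s^2 + 2*s*t + t^2) splits into three distinct lines over C (the quadratic factor has nonzero discriminant), so D_4.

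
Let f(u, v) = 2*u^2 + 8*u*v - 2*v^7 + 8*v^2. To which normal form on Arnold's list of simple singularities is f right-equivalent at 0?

The Hessian of f at 0 is [[4, 8], [8, 16]] with rank 1, so corank 1. A Groebner basis of the Jacobian ideal J(f) in C{u,v} is {v^6, u + 2*v}; counting standard monomials gives mu = 6. Corank 1: A-series; mu = 6 gives A_6.

A_{6}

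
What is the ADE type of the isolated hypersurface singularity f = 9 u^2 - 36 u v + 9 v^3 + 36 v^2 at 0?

A2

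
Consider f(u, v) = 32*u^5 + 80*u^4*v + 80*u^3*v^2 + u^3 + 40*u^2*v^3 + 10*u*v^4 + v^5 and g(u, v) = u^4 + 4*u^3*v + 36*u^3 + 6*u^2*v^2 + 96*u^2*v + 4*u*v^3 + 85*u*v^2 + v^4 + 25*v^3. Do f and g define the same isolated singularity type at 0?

No.

The Hessian of f at 0 is [[0, 0], [0, 0]] with rank 0, so corank 2. A Groebner basis of the Jacobian ideal J(f) in C{u,v} is {v^5, u*v^3 + v^4/8, u^2}; counting standard monomials gives mu = 8. Corank 2; j^3 = u^3 is a perfect cube, so E-series; the 5-jet and mu = 8 give E_8. The Hessian of g at 0 is [[0, 0], [0, 0]] with rank 0, so corank 2. A Groebner basis of the Jacobian ideal J(g) in C{u,v} is {u*v^2 + 270*u*v + 225*v^2, -324*u*v + v^3 - 270*v^2, u^2 + 11*u*v/6 + 5*v^2/6}; counting standard monomials gives mu = 5. Corank 2; j^3 = (u + v)*(6*u + 5*v)^2 has shape L^2 M (L != M), so D-series; mu = 5 gives D_5. f is E_8 but g is D_5, hence not right-equivalent.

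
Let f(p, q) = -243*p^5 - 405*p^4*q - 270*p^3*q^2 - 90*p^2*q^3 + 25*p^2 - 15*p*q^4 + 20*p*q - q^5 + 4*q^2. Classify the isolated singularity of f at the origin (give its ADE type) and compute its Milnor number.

The Hessian of f at 0 has rank 1. Corank 1: A-series; mu = 4 gives A_4.

Type A_{4}, Milnor number mu = 4.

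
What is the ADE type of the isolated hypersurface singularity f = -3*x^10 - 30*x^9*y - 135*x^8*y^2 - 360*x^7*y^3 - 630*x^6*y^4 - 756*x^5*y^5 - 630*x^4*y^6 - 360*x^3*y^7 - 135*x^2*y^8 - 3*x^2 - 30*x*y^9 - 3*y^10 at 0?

The Hessian of f at 0 has rank 1. Corank 1: A-series; mu = 9 gives A_9.

A_9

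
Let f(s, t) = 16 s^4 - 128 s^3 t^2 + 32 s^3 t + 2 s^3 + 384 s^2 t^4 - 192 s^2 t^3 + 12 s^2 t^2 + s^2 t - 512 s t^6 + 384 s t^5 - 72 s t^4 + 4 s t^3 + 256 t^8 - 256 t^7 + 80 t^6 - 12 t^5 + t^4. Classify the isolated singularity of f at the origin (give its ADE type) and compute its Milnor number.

The Hessian of f at 0 has rank 0. Corank 2; j^3 = s^2*(2*s + t) has shape L^2 M (L != M), so D-series; mu = 5 gives D_5.

Type D5, Milnor number mu = 5.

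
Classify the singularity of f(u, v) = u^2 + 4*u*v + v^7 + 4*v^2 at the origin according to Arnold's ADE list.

The Hessian of f at 0 is [[2, 4], [4, 8]] with rank 1, so corank 1. A Groebner basis of the Jacobian ideal J(f) in C{u,v} is {v^6, u + 2*v}; counting standard monomials gives mu = 6. Corank 1: A-series; mu = 6 gives A_6.

A6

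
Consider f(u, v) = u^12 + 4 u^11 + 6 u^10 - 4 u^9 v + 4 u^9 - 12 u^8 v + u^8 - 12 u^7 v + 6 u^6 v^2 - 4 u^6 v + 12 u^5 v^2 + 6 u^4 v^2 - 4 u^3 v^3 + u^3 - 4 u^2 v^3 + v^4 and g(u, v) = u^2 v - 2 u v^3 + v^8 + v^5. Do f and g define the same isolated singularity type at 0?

The Hessian of f at 0 has rank 0. Corank 2; j^3 = u^3 is a perfect cube, so E-series; the 4-jet and mu = 6 give E_6. The Hessian of g at 0 has rank 0. Corank 2; j^3 = u^2*v has shape L^2 M (L != M), so D-series; mu = 9 gives D_9. f is E_6 but g is D_9, hence not right-equivalent.

No.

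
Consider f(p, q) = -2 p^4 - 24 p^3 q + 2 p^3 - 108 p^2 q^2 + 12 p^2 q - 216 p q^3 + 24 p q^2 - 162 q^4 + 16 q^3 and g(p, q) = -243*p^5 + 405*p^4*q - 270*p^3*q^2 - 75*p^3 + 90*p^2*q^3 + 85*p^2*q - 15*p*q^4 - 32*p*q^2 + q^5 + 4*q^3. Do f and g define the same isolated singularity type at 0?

No.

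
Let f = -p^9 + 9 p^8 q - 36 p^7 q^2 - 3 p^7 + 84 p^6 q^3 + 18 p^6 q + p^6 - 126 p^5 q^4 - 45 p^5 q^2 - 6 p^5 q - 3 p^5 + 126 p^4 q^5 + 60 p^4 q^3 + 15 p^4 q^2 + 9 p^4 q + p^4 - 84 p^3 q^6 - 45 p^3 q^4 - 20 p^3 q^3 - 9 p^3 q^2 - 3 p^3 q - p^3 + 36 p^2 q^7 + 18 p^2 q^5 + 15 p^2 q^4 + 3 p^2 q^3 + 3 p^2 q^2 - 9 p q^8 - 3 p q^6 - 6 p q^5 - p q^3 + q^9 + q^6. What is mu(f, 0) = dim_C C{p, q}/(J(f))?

The Hessian of f at 0 has rank 0. Corank 2; j^3 = -p^3 is a perfect cube, so E-series; the 4-jet and mu = 7 give E_7.

7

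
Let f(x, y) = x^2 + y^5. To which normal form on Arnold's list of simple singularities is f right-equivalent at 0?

A4

The Hessian of f at 0 has rank 1. Corank 1: A-series; mu = 4 gives A_4.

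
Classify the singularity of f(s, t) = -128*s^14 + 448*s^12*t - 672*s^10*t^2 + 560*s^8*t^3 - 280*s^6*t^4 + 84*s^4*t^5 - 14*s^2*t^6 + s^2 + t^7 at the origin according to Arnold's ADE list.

A_{6}

The Hessian of f at 0 has rank 1. Corank 1: A-series; mu = 6 gives A_6.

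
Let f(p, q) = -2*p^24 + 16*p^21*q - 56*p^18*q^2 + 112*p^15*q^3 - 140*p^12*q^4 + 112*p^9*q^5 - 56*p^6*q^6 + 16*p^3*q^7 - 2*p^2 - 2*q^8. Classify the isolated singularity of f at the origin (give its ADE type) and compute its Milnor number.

Type A_7, Milnor number mu = 7.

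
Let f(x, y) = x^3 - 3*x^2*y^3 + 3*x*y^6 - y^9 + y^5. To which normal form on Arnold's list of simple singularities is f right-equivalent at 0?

The Hessian of f at 0 is [[0, 0], [0, 0]] with rank 0, so corank 2. A Groebner basis of the Jacobian ideal J(f) in C{x,y} is {-x^2/2 + x*y^3, y^4, x^3, x^2*y}; counting standard monomials gives mu = 8. Corank 2; j^3 = x^3 is a perfect cube, so E-series; the 5-jet and mu = 8 give E_8.

E_8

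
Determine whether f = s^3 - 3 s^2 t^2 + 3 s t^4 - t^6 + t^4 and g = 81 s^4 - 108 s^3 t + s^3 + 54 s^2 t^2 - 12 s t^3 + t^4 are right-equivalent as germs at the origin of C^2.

Yes.

The Hessian of f at 0 is [[0, 0], [0, 0]] with rank 0, so corank 2. A Groebner basis of the Jacobian ideal J(f) in C{s,t} is {s^3, s^2*t, -s^2/2 + s*t^2, t^3}; counting standard monomials gives mu = 6. Corank 2; j^3 = s^3 is a perfect cube, so E-series; the 4-jet and mu = 6 give E_6. The Hessian of g at 0 is [[0, 0], [0, 0]] with rank 0, so corank 2. A Groebner basis of the Jacobian ideal J(g) in C{s,t} is {t^4, s*t^2 - t^3/9, s^2}; counting standard monomials gives mu = 6. Corank 2; j^3 = s^3 is a perfect cube, so E-series; the 4-jet and mu = 6 give E_6. Both have type E_6, hence right-equivalent.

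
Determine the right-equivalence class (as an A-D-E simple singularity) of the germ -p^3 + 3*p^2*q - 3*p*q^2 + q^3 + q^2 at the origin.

A_{2}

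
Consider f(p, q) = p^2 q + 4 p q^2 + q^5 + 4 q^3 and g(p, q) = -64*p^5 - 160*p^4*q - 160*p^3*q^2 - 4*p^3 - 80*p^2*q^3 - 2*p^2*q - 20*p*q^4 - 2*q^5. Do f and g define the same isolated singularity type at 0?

Yes.

The Hessian of f at 0 has rank 0. Corank 2; j^3 = q*(p + 2*q)^2 has shape L^2 M (L != M), so D-series; mu = 6 gives D_6. The Hessian of g at 0 has rank 0. Corank 2; j^3 = -2*p^2*(2*p + q) has shape L^2 M (L != M), so D-series; mu = 6 gives D_6. Both have type D_6, hence right-equivalent.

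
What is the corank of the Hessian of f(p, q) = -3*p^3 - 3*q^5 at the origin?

Hessian at 0 has rank 0.

2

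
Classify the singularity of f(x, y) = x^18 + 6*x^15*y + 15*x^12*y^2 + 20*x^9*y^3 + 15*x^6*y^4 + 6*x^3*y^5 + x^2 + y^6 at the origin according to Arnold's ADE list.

A_{5}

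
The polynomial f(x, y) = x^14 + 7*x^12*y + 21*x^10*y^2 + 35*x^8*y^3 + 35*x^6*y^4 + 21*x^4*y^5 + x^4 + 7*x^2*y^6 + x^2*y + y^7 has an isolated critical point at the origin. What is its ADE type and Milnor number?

Type D_8, Milnor number mu = 8.

The Hessian of f at 0 is [[0, 0], [0, 0]] with rank 0, so corank 2. A Groebner basis of the Jacobian ideal J(f) in C{x,y} is {x^2/7 + y^6, x^3, x*y}; counting standard monomials gives mu = 8. Corank 2; j^3 = x^2*y has shape L^2 M (L != M), so D-series; mu = 8 gives D_8.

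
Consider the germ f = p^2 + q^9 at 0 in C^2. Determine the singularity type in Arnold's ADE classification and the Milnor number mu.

Type A_8, Milnor number mu = 8.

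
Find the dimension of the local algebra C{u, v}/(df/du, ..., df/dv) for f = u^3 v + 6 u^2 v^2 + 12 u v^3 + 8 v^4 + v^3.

7

The Hessian of f at 0 is [[0, 0], [0, 0]] with rank 0, so corank 2. A Groebner basis of the Jacobian ideal J(f) in C{u,v} is {u^3 - 12*u*v^2 + 3*v^2, u^2*v + 4*u*v^2, v^3}; counting standard monomials gives mu = 7. Corank 2; j^3 = v^3 is a perfect cube, so E-series; the 4-jet and mu = 7 give E_7.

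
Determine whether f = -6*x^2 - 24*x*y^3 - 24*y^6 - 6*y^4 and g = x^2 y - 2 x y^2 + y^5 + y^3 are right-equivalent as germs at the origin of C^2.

No.

The Hessian of f at 0 has rank 1. Corank 1: A-series; mu = 3 gives A_3. The Hessian of g at 0 has rank 0. Corank 2; j^3 = y*(x - y)^2 has shape L^2 M (L != M), so D-series; mu = 6 gives D_6. f is A_3 but g is D_6, hence not right-equivalent.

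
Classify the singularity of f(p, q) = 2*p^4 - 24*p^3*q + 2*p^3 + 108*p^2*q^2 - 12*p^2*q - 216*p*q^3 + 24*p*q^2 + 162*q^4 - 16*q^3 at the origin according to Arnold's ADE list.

The Hessian of f at 0 has rank 0. Corank 2; j^3 = 2*(p - 2*q)^3 is a perfect cube, so E-series; the 4-jet and mu = 6 give E_6.

E_6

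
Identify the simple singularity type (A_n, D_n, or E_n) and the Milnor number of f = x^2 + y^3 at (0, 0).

The Hessian of f at 0 has rank 1. Corank 1: A-series; mu = 2 gives A_2.

Type A_2, Milnor number mu = 2.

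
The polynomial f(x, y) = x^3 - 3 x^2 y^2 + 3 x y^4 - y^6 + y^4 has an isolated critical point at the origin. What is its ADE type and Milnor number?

Type E6, Milnor number mu = 6.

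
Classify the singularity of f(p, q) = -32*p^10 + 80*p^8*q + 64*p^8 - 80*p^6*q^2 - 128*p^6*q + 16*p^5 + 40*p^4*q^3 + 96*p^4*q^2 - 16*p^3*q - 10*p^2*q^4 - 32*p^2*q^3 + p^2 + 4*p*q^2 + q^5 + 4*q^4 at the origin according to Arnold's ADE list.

The Hessian of f at 0 has rank 1. Corank 1: A-series; mu = 4 gives A_4.

A_4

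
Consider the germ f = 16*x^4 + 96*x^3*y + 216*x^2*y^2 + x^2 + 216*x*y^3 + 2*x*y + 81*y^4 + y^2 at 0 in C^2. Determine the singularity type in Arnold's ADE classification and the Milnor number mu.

The Hessian of f at 0 has rank 1. Corank 1: A-series; mu = 3 gives A_3.

Type A_{3}, Milnor number mu = 3.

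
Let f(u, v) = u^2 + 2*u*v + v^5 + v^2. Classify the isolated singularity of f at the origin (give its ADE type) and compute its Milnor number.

Type A4, Milnor number mu = 4.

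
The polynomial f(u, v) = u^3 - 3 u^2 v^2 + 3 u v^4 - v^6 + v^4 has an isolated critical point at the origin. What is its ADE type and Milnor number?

Type E_{6}, Milnor number mu = 6.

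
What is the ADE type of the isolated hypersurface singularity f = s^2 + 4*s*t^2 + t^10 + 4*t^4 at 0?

A9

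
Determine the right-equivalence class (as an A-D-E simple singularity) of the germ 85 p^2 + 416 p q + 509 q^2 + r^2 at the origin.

A_1

The Hessian of f at 0 has rank 3. Corank 0: nondegenerate Morse point, so A_1.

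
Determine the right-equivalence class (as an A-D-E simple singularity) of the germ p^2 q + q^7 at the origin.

D_{8}

The Hessian of f at 0 has rank 0. Corank 2; j^3 = p^2*q has shape L^2 M (L != M), so D-series; mu = 8 gives D_8.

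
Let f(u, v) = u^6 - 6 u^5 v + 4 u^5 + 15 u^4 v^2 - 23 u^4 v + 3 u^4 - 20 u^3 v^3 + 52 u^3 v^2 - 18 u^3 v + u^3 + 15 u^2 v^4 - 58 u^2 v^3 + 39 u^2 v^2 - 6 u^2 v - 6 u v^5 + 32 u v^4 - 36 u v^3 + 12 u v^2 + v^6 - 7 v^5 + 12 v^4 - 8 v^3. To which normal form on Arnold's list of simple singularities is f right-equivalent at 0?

E_{8}

The Hessian of f at 0 is [[0, 0], [0, 0]] with rank 0, so corank 2. A Groebner basis of the Jacobian ideal J(f) in C{u,v} is {7*u^2/8 + u*v^3 + 7*u*v^2/4 - 7*u*v/2 - 7*v^3/2 + 7*v^2/2, u^2/2 + u*v^2 - 2*u*v + v^4 - 2*v^3 + 2*v^2, u^3 + 3*u^2/2 - 9*u*v^2 - 6*u*v + 10*v^3 + 6*v^2, u^2*v + u^2/4 - 7*u*v^2/2 - u*v + 3*v^3 + v^2}; counting standard monomials gives mu = 8. Corank 2; j^3 = (u - 2*v)^3 is a perfect cube, so E-series; the 5-jet and mu = 8 give E_8.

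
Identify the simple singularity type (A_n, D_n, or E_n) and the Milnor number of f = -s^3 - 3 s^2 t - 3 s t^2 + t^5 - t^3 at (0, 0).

Type E_{8}, Milnor number mu = 8.

The Hessian of f at 0 has rank 0. Corank 2; j^3 = -(s + t)^3 is a perfect cube, so E-series; the 5-jet and mu = 8 give E_8.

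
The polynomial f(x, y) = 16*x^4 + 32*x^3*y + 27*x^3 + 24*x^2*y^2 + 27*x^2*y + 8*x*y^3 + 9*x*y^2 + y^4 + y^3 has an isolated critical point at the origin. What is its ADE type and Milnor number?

Type E_6, Milnor number mu = 6.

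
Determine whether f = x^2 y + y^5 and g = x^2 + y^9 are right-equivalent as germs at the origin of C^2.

No.

The Hessian of f at 0 has rank 0. Corank 2; j^3 = x^2*y has shape L^2 M (L != M), so D-series; mu = 6 gives D_6. The Hessian of g at 0 has rank 1. Corank 1: A-series; mu = 8 gives A_8. f is D_6 but g is A_8, hence not right-equivalent.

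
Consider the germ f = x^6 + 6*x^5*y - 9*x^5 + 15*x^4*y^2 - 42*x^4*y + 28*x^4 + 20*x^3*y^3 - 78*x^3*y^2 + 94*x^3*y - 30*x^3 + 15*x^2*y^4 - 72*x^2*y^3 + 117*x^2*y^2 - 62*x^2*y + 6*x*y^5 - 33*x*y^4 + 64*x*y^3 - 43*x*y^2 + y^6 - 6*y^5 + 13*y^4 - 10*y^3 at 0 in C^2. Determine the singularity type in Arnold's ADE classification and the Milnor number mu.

The Hessian of f at 0 is [[0, 0], [0, 0]] with rank 0, so corank 2. A Groebner basis of the Jacobian ideal J(f) in C{x,y} is {y^3, x^2 - 11*y^2/26, x*y + 17*y^2/26}; counting standard monomials gives mu = 4. Corank 2; j^3 = -(3*x + 2*y)*(10*x^2 + 14*x*y + 5*y^2) splits into three distinct lines over C (the quadratic factor has nonzero discriminant), so D_4.

Type D_{4}, Milnor number mu = 4.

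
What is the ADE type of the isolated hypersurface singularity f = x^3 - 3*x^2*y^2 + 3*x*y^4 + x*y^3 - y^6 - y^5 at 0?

E_7

The Hessian of f at 0 is [[0, 0], [0, 0]] with rank 0, so corank 2. A Groebner basis of the Jacobian ideal J(f) in C{x,y} is {-x^2 + y^4 - y^3/3, x^3, x^2*y + x^2/3 + y^3/9, -x^2 + x*y^2 - y^3/3}; counting standard monomials gives mu = 7. Corank 2; j^3 = x^3 is a perfect cube, so E-series; the 4-jet and mu = 7 give E_7.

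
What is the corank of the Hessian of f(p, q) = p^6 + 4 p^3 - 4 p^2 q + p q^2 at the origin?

The Hessian at 0 is [[0, 0], [0, 0]] of rank 0; hence corank 2.

2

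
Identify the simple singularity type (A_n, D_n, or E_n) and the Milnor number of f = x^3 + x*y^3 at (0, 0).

Type E_7, Milnor number mu = 7.

The Hessian of f at 0 is [[0, 0], [0, 0]] with rank 0, so corank 2. A Groebner basis of the Jacobian ideal J(f) in C{x,y} is {x^3, x*y^2, 3*x^2 + y^3}; counting standard monomials gives mu = 7. Corank 2; j^3 = x^3 is a perfect cube, so E-series; the 4-jet and mu = 7 give E_7.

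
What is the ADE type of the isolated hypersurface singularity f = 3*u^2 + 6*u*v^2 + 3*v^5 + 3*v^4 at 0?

A4

The Hessian of f at 0 has rank 1. Corank 1: A-series; mu = 4 gives A_4.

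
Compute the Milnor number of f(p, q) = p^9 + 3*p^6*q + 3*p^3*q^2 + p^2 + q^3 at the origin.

2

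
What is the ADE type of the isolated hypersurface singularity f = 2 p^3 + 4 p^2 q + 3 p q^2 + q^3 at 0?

The Hessian of f at 0 is [[0, 0], [0, 0]] with rank 0, so corank 2. A Groebner basis of the Jacobian ideal J(f) in C{p,q} is {q^3, p^2 - 3*q^2/2, p*q + 3*q^2/2}; counting standard monomials gives mu = 4. Corank 2; j^3 = (p + q)*(2*p^2 + 2*p*q + q^2) splits into three distinct lines over C (the quadratic factor has nonzero discriminant), so D_4.

D_{4}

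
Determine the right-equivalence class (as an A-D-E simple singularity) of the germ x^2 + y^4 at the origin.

The Hessian of f at 0 is [[2, 0], [0, 0]] with rank 1, so corank 1. A Groebner basis of the Jacobian ideal J(f) in C{x,y} is {y^3, x}; counting standard monomials gives mu = 3. Corank 1: A-series; mu = 3 gives A_3.

A_3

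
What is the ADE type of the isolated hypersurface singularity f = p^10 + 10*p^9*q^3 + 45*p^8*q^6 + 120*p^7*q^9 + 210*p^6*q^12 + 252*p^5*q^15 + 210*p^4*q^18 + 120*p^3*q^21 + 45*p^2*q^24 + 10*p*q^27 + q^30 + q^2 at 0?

A_{9}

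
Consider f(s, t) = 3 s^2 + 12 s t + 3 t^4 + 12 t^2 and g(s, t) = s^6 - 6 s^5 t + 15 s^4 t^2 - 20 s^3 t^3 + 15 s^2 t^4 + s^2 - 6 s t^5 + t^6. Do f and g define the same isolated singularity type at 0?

The Hessian of f at 0 has rank 1. Corank 1: A-series; mu = 3 gives A_3. The Hessian of g at 0 has rank 1. Corank 1: A-series; mu = 5 gives A_5. f is A_3 but g is A_5, hence not right-equivalent.

No.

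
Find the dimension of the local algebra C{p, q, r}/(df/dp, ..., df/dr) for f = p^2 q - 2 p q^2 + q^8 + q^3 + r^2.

The Hessian of f at 0 is [[0, 0, 0], [0, 0, 0], [0, 0, 2]] with rank 1, so corank 2. A Groebner basis of the Jacobian ideal J(f) in C{p,q,r} is {p^2/8 + q^7 - q^2/8, p^3 - q^3, p*q - q^2, r}; counting standard monomials gives mu = 9. Corank 2; j^3 = q*(p - q)^2 has shape L^2 M (L != M), so D-series; mu = 9 gives D_9.

9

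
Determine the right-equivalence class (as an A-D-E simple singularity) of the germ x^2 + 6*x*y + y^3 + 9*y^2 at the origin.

A2

The Hessian of f at 0 is [[2, 6], [6, 18]] with rank 1, so corank 1. A Groebner basis of the Jacobian ideal J(f) in C{x,y} is {y^2, x + 3*y}; counting standard monomials gives mu = 2. Corank 1: A-series; mu = 2 gives A_2.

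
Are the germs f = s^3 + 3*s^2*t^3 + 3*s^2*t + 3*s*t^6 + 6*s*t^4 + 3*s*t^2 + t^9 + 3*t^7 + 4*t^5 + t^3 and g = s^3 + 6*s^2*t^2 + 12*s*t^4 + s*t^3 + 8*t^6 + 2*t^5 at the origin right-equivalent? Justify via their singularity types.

The Hessian of f at 0 is [[0, 0], [0, 0]] with rank 0, so corank 2. A Groebner basis of the Jacobian ideal J(f) in C{s,t} is {s^2/2 + s*t^3 + s*t + t^2/2, t^4, s^3 - 3*s*t^2 - 2*t^3, s^2*t + 2*s*t^2 + t^3}; counting standard monomials gives mu = 8. Corank 2; j^3 = (s + t)^3 is a perfect cube, so E-series; the 5-jet and mu = 8 give E_8. The Hessian of g at 0 is [[0, 0], [0, 0]] with rank 0, so corank 2. A Groebner basis of the Jacobian ideal J(g) in C{s,t} is {-s^2/4 + t^4 - t^3/12, s^3, s^2*t + s^2/12 + t^3/36, s^2/2 + s*t^2 + t^3/6}; counting standard monomials gives mu = 7. Corank 2; j^3 = s^3 is a perfect cube, so E-series; the 4-jet and mu = 7 give E_7. f is E_8 but g is E_7, hence not right-equivalent.

No.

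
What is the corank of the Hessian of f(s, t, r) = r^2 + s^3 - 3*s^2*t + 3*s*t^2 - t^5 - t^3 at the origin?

Hessian at 0 has rank 1.

2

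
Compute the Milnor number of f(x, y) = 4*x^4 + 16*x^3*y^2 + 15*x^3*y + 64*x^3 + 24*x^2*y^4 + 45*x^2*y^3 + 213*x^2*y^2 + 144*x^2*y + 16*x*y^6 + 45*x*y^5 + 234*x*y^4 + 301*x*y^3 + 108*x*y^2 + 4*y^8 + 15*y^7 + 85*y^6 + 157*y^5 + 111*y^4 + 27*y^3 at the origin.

The Hessian of f at 0 has rank 0. Corank 2; j^3 = (4*x + 3*y)^3 is a perfect cube, so E-series; the 4-jet and mu = 7 give E_7.

7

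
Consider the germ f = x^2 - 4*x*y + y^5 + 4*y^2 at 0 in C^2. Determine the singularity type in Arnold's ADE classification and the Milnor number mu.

The Hessian of f at 0 has rank 1. Corank 1: A-series; mu = 4 gives A_4.

Type A_{4}, Milnor number mu = 4.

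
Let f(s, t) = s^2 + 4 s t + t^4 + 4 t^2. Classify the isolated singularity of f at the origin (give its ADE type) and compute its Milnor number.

The Hessian of f at 0 is [[2, 4], [4, 8]] with rank 1, so corank 1. A Groebner basis of the Jacobian ideal J(f) in C{s,t} is {t^3, s + 2*t}; counting standard monomials gives mu = 3. Corank 1: A-series; mu = 3 gives A_3.

Type A_3, Milnor number mu = 3.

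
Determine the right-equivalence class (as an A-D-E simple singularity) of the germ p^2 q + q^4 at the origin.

The Hessian of f at 0 has rank 0. Corank 2; j^3 = p^2*q has shape L^2 M (L != M), so D-series; mu = 5 gives D_5.

D_{5}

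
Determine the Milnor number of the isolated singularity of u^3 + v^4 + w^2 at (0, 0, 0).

6

The Hessian of f at 0 is [[0, 0, 0], [0, 0, 0], [0, 0, 2]] with rank 1, so corank 2. A Groebner basis of the Jacobian ideal J(f) in C{u,v,w} is {v^3, u^2, w}; counting standard monomials gives mu = 6. Corank 2; j^3 = u^3 is a perfect cube, so E-series; the 4-jet and mu = 6 give E_6.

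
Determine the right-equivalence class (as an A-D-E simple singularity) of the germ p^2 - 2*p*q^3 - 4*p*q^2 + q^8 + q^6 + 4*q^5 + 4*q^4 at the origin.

A_7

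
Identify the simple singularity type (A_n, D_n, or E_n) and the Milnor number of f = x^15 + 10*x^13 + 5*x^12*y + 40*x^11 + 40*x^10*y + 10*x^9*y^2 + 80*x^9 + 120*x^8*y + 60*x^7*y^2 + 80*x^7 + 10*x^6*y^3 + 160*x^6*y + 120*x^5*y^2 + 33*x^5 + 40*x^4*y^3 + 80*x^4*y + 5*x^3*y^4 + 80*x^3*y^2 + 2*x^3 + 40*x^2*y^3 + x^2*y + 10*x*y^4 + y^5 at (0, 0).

Type D_{6}, Milnor number mu = 6.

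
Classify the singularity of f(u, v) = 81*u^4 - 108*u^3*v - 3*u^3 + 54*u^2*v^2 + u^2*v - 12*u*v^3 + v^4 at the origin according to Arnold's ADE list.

D_{5}

The Hessian of f at 0 has rank 0. Corank 2; j^3 = -u^2*(3*u - v) has shape L^2 M (L != M), so D-series; mu = 5 gives D_5.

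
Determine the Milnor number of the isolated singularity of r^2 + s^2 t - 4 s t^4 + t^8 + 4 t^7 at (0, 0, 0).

9

The Hessian of f at 0 has rank 1. Corank 2; j^3 = s^2*t has shape L^2 M (L != M), so D-series; mu = 9 gives D_9.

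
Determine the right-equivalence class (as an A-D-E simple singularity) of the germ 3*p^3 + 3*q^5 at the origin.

E8

The Hessian of f at 0 has rank 0. Corank 2; j^3 = 3*p^3 is a perfect cube, so E-series; the 5-jet and mu = 8 give E_8.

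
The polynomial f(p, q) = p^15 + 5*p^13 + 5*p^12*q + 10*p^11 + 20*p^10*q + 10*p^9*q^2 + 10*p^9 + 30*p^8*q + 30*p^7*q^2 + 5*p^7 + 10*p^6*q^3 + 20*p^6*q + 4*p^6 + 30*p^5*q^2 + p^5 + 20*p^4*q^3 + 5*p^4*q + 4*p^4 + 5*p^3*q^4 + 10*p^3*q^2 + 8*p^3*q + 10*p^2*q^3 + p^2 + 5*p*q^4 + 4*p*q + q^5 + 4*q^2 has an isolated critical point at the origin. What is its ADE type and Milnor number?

Type A_{4}, Milnor number mu = 4.

The Hessian of f at 0 has rank 1. Corank 1: A-series; mu = 4 gives A_4.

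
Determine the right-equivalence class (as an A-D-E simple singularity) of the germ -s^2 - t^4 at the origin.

A_{3}

The Hessian of f at 0 has rank 1. Corank 1: A-series; mu = 3 gives A_3.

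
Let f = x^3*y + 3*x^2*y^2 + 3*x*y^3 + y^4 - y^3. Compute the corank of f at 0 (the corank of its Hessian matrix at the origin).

2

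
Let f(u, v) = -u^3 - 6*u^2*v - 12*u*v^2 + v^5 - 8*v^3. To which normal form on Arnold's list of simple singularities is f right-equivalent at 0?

The Hessian of f at 0 is [[0, 0], [0, 0]] with rank 0, so corank 2. A Groebner basis of the Jacobian ideal J(f) in C{u,v} is {v^4, u^2 + 4*u*v + 4*v^2}; counting standard monomials gives mu = 8. Corank 2; j^3 = -(u + 2*v)^3 is a perfect cube, so E-series; the 5-jet and mu = 8 give E_8.

E_{8}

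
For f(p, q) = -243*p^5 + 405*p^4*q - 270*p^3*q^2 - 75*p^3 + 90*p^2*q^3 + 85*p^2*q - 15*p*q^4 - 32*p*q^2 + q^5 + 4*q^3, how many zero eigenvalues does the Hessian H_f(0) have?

2

Hessian at 0 has rank 0.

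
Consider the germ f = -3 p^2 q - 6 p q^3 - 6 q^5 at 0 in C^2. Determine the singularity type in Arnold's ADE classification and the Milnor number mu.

Type D_6, Milnor number mu = 6.

The Hessian of f at 0 is [[0, 0], [0, 0]] with rank 0, so corank 2. A Groebner basis of the Jacobian ideal J(f) in C{p,q} is {p^3, p^2*q, -p^2/4 + p*q^2, p*q + q^3}; counting standard monomials gives mu = 6. Corank 2; j^3 = -3*p^2*q has shape L^2 M (L != M), so D-series; mu = 6 gives D_6.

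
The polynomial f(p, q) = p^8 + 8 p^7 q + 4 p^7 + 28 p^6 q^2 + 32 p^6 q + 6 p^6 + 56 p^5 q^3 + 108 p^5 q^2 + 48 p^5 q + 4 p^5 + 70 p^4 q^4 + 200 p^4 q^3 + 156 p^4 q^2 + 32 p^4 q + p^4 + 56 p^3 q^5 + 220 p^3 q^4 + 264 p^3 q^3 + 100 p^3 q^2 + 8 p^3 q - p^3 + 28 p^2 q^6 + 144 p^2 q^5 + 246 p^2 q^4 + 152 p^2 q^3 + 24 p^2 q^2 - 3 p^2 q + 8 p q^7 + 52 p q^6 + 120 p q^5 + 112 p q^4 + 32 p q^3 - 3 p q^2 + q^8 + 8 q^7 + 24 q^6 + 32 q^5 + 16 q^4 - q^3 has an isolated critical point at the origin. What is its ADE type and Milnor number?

Type E_{6}, Milnor number mu = 6.

The Hessian of f at 0 is [[0, 0], [0, 0]] with rank 0, so corank 2. A Groebner basis of the Jacobian ideal J(f) in C{p,q} is {q^4, p*q^2 + 4*q^3/3, p^2 + 2*p*q + q^2}; counting standard monomials gives mu = 6. Corank 2; j^3 = -(p + q)^3 is a perfect cube, so E-series; the 4-jet and mu = 6 give E_6.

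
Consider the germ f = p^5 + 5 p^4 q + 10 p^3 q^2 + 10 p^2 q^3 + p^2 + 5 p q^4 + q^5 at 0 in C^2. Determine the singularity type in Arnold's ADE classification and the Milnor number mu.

The Hessian of f at 0 has rank 1. Corank 1: A-series; mu = 4 gives A_4.

Type A_{4}, Milnor number mu = 4.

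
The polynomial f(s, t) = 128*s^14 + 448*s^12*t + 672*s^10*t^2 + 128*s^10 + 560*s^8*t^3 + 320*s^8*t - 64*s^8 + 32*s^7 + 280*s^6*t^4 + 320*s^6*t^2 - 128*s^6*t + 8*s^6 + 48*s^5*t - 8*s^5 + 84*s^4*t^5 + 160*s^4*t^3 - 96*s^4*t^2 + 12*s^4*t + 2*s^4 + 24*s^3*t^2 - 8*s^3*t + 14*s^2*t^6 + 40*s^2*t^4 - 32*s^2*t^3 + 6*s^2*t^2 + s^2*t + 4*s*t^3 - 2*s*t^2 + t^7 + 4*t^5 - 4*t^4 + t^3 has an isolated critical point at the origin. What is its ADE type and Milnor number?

The Hessian of f at 0 has rank 0. Corank 2; j^3 = t*(s - t)^2 has shape L^2 M (L != M), so D-series; mu = 8 gives D_8.

Type D_8, Milnor number mu = 8.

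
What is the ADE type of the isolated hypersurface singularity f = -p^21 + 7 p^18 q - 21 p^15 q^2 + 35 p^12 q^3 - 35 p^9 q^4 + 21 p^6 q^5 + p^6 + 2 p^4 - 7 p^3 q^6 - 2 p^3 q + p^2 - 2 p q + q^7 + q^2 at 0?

The Hessian of f at 0 is [[2, -2], [-2, 2]] with rank 1, so corank 1. A Groebner basis of the Jacobian ideal J(f) in C{p,q} is {p*q + q^4 - q^2, p*q^2 + p/3 - 2*q^3/3 - q/3, p^2 - 2*p*q + q^2}; counting standard monomials gives mu = 6. Corank 1: A-series; mu = 6 gives A_6.

A_{6}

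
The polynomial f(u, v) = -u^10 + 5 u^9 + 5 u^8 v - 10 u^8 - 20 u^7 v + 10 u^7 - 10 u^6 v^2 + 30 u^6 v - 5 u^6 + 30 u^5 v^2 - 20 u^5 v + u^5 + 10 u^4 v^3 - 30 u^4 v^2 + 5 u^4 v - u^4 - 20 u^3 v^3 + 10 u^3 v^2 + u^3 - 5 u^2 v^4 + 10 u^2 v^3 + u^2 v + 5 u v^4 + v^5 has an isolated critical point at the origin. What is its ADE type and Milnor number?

Type D_{6}, Milnor number mu = 6.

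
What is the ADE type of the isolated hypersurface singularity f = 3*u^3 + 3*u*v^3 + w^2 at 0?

E_7

The Hessian of f at 0 has rank 1. Corank 2; j^3 = 3*u^3 is a perfect cube, so E-series; the 4-jet and mu = 7 give E_7.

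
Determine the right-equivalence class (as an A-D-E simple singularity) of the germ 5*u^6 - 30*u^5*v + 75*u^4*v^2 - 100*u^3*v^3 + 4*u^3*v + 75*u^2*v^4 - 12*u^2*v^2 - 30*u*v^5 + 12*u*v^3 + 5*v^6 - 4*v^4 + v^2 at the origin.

The Hessian of f at 0 is [[0, 0], [0, 2]] with rank 1, so corank 1. A Groebner basis of the Jacobian ideal J(f) in C{u,v} is {u^3 + v/2, u^2*v, v^2}; counting standard monomials gives mu = 5. Corank 1: A-series; mu = 5 gives A_5.

A_5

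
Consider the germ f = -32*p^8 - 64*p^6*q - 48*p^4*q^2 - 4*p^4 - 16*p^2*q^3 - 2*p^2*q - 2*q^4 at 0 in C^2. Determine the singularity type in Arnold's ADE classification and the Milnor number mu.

The Hessian of f at 0 is [[0, 0], [0, 0]] with rank 0, so corank 2. A Groebner basis of the Jacobian ideal J(f) in C{p,q} is {p^3, p^2/4 + q^3, p*q}; counting standard monomials gives mu = 5. Corank 2; j^3 = -2*p^2*q has shape L^2 M (L != M), so D-series; mu = 5 gives D_5.

Type D_5, Milnor number mu = 5.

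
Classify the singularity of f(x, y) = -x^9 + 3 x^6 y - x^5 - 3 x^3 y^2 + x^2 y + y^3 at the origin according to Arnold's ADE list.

The Hessian of f at 0 has rank 0. Corank 2; j^3 = y*(x^2 + y^2) splits into three distinct lines over C (the quadratic factor has nonzero discriminant), so D_4.

D4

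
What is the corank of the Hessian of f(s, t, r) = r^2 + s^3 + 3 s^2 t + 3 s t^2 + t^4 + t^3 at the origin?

The Hessian at 0 is [[0, 0, 0], [0, 0, 0], [0, 0, 2]] of rank 1; hence corank 2.

2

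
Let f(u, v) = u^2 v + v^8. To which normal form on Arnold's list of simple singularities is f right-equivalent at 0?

D_9

The Hessian of f at 0 has rank 0. Corank 2; j^3 = u^2*v has shape L^2 M (L != M), so D-series; mu = 9 gives D_9.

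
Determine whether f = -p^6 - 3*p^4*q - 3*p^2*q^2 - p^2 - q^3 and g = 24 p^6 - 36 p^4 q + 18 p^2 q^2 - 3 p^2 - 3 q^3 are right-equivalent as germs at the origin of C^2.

Yes.

The Hessian of f at 0 has rank 1. Corank 1: A-series; mu = 2 gives A_2. The Hessian of g at 0 has rank 1. Corank 1: A-series; mu = 2 gives A_2. Both have type A_2, hence right-equivalent.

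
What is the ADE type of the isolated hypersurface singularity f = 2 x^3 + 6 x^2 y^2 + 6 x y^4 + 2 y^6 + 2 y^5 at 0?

E_{8}

The Hessian of f at 0 has rank 0. Corank 2; j^3 = 2*x^3 is a perfect cube, so E-series; the 5-jet and mu = 8 give E_8.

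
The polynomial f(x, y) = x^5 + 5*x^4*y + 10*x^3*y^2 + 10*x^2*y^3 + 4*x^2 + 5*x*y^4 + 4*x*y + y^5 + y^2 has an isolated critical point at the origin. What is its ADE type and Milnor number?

The Hessian of f at 0 is [[8, 4], [4, 2]] with rank 1, so corank 1. A Groebner basis of the Jacobian ideal J(f) in C{x,y} is {y^4, x + y/2}; counting standard monomials gives mu = 4. Corank 1: A-series; mu = 4 gives A_4.

Type A_{4}, Milnor number mu = 4.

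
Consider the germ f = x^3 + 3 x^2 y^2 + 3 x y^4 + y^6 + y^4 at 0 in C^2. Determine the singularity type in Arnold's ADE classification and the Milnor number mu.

Type E6, Milnor number mu = 6.

The Hessian of f at 0 has rank 0. Corank 2; j^3 = x^3 is a perfect cube, so E-series; the 4-jet and mu = 6 give E_6.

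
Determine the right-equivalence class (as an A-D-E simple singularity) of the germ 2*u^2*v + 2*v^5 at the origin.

D_6

The Hessian of f at 0 is [[0, 0], [0, 0]] with rank 0, so corank 2. A Groebner basis of the Jacobian ideal J(f) in C{u,v} is {u^2/5 + v^4, u^3, u*v}; counting standard monomials gives mu = 6. Corank 2; j^3 = 2*u^2*v has shape L^2 M (L != M), so D-series; mu = 6 gives D_6.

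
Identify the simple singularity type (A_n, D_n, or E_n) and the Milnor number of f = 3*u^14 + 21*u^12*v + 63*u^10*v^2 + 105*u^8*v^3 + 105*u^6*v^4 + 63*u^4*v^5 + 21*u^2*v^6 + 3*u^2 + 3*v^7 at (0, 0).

The Hessian of f at 0 is [[6, 0], [0, 0]] with rank 1, so corank 1. A Groebner basis of the Jacobian ideal J(f) in C{u,v} is {v^6, u}; counting standard monomials gives mu = 6. Corank 1: A-series; mu = 6 gives A_6.

Type A6, Milnor number mu = 6.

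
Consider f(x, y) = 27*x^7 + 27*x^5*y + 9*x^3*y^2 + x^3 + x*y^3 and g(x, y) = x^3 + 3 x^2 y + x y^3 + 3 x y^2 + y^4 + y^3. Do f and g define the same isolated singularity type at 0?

Yes.

The Hessian of f at 0 has rank 0. Corank 2; j^3 = x^3 is a perfect cube, so E-series; the 4-jet and mu = 7 give E_7. The Hessian of g at 0 has rank 0. Corank 2; j^3 = (x + y)^3 is a perfect cube, so E-series; the 4-jet and mu = 7 give E_7. Both have type E_7, hence right-equivalent.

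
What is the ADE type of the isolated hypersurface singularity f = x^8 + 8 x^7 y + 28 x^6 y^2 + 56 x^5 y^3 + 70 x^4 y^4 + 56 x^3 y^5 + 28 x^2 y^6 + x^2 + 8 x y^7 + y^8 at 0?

A7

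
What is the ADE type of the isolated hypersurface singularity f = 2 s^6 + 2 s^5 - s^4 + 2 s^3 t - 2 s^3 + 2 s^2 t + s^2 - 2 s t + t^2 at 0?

The Hessian of f at 0 has rank 1. Corank 1: A-series; mu = 5 gives A_5.

A_5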